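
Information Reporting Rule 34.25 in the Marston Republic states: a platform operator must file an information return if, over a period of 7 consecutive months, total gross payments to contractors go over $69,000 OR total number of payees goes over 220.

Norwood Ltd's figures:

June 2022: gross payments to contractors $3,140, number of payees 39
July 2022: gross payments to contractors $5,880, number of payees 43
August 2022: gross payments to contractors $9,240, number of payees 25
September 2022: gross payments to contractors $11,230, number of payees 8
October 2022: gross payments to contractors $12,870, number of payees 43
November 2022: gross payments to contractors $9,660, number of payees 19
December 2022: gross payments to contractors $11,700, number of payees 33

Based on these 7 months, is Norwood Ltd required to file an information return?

Total gross payments to contractors: $3,140 + $5,880 + $9,240 + $11,230 + $12,870 + $9,660 + $11,700 = $63,720 (≤ $69,000).
Total number of payees: 39 + 43 + 25 + 8 + 43 + 19 + 33 = 210 (≤ 220).
The test is 'or': neither threshold is exceeded.

No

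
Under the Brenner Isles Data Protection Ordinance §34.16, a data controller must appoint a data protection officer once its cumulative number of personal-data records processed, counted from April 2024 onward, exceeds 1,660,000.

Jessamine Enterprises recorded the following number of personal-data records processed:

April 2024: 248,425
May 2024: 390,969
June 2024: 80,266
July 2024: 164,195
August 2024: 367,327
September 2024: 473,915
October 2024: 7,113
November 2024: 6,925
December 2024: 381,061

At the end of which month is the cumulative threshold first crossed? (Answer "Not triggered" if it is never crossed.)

Through April 2024: 248,425
Through May 2024: 639,394
Through June 2024: 719,660
Through July 2024: 883,855
Through August 2024: 1,251,182
Through September 2024: 1,725,097 ← exceeds threshold

September 2024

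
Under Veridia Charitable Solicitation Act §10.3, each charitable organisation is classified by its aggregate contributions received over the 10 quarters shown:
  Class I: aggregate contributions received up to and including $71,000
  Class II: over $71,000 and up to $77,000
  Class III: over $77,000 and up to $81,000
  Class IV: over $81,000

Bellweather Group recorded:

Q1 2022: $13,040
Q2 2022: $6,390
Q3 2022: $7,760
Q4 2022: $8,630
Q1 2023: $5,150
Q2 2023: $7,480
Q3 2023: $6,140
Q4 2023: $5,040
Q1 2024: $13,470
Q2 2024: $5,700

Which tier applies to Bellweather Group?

Class III

Aggregate contributions received: $13,040 + $6,390 + $7,760 + $8,630 + $5,150 + $7,480 + $6,140 + $5,040 + $13,470 + $5,700 = $78,800.
$77,000 < $78,800 ≤ $81,000, so Class III applies.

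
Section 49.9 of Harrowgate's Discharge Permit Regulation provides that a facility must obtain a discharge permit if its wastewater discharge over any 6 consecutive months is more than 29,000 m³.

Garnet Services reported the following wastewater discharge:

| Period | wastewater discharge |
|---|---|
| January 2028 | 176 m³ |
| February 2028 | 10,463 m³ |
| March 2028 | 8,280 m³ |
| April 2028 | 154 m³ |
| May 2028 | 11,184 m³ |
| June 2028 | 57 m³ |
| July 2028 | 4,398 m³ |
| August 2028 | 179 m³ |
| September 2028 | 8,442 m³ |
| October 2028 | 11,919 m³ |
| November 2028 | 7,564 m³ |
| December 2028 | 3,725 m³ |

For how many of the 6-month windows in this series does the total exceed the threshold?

January 2028–June 2028: 176 m³ + 10,463 m³ + 8,280 m³ + 154 m³ + 11,184 m³ + 57 m³ = 30,314 m³ (over)
February 2028–July 2028: 10,463 m³ + 8,280 m³ + 154 m³ + 11,184 m³ + 57 m³ + 4,398 m³ = 34,536 m³ (over)
March 2028–August 2028: 8,280 m³ + 154 m³ + 11,184 m³ + 57 m³ + 4,398 m³ + 179 m³ = 24,252 m³ (under)
April 2028–September 2028: 154 m³ + 11,184 m³ + 57 m³ + 4,398 m³ + 179 m³ + 8,442 m³ = 24,414 m³ (under)
May 2028–October 2028: 11,184 m³ + 57 m³ + 4,398 m³ + 179 m³ + 8,442 m³ + 11,919 m³ = 36,179 m³ (over)
June 2028–November 2028: 57 m³ + 4,398 m³ + 179 m³ + 8,442 m³ + 11,919 m³ + 7,564 m³ = 32,559 m³ (over)
July 2028–December 2028: 4,398 m³ + 179 m³ + 8,442 m³ + 11,919 m³ + 7,564 m³ + 3,725 m³ = 36,227 m³ (over)
5 windows exceed the threshold.

5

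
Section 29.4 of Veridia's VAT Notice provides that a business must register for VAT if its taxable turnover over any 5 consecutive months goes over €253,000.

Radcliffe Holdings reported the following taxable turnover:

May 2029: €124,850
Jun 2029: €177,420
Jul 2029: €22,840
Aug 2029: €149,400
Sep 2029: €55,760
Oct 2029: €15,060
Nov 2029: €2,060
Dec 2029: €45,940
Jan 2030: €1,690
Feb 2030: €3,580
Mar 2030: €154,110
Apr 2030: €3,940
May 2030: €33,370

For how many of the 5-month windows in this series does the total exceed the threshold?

3

May 2029–Sep 2029: €124,850 + €177,420 + €22,840 + €149,400 + €55,760 = €530,270 (over)
Jun 2029–Oct 2029: €177,420 + €22,840 + €149,400 + €55,760 + €15,060 = €420,480 (over)
Jul 2029–Nov 2029: €22,840 + €149,400 + €55,760 + €15,060 + €2,060 = €245,120 (under)
Aug 2029–Dec 2029: €149,400 + €55,760 + €15,060 + €2,060 + €45,940 = €268,220 (over)
Sep 2029–Jan 2030: €55,760 + €15,060 + €2,060 + €45,940 + €1,690 = €120,510 (under)
Oct 2029–Feb 2030: €15,060 + €2,060 + €45,940 + €1,690 + €3,580 = €68,330 (under)
Nov 2029–Mar 2030: €2,060 + €45,940 + €1,690 + €3,580 + €154,110 = €207,380 (under)
Dec 2029–Apr 2030: €45,940 + €1,690 + €3,580 + €154,110 + €3,940 = €209,260 (under)
Jan 2030–May 2030: €1,690 + €3,580 + €154,110 + €3,940 + €33,370 = €196,690 (under)
3 windows exceed the threshold.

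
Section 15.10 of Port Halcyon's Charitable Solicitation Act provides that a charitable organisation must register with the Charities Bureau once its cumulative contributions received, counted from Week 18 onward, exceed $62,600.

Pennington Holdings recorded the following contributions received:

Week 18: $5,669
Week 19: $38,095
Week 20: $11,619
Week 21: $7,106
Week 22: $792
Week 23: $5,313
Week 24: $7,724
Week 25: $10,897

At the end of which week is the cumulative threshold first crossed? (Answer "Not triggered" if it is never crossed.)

Through Week 18: $5,669
Through Week 19: $43,764
Through Week 20: $55,383
Through Week 21: $62,489
Through Week 22: $63,281 ← exceeds threshold

Week 22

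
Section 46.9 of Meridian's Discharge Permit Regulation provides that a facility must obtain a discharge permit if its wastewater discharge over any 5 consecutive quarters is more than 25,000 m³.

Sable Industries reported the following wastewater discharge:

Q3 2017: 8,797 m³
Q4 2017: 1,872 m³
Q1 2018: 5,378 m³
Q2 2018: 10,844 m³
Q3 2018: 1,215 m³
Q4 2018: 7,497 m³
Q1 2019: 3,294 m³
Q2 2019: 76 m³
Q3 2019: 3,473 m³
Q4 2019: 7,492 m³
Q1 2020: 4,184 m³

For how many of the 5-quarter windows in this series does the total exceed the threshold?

3

Q3 2017–Q3 2018: 8,797 m³ + 1,872 m³ + 5,378 m³ + 10,844 m³ + 1,215 m³ = 28,106 m³ (over)
Q4 2017–Q4 2018: 1,872 m³ + 5,378 m³ + 10,844 m³ + 1,215 m³ + 7,497 m³ = 26,806 m³ (over)
Q1 2018–Q1 2019: 5,378 m³ + 10,844 m³ + 1,215 m³ + 7,497 m³ + 3,294 m³ = 28,228 m³ (over)
Q2 2018–Q2 2019: 10,844 m³ + 1,215 m³ + 7,497 m³ + 3,294 m³ + 76 m³ = 22,926 m³ (under)
Q3 2018–Q3 2019: 1,215 m³ + 7,497 m³ + 3,294 m³ + 76 m³ + 3,473 m³ = 15,555 m³ (under)
Q4 2018–Q4 2019: 7,497 m³ + 3,294 m³ + 76 m³ + 3,473 m³ + 7,492 m³ = 21,832 m³ (under)
Q1 2019–Q1 2020: 3,294 m³ + 76 m³ + 3,473 m³ + 7,492 m³ + 4,184 m³ = 18,519 m³ (under)
3 windows exceed the threshold.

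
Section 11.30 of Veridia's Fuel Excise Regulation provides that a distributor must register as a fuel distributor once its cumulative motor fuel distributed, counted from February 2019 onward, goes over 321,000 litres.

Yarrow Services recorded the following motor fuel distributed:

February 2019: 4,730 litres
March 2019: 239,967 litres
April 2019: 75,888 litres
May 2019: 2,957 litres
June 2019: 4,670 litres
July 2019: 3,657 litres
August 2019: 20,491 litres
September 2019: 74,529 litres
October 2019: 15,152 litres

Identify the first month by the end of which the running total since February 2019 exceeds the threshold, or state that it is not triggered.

May 2019

Through February 2019: 4,730 litres
Through March 2019: 244,697 litres
Through April 2019: 320,585 litres
Through May 2019: 323,542 litres ← exceeds threshold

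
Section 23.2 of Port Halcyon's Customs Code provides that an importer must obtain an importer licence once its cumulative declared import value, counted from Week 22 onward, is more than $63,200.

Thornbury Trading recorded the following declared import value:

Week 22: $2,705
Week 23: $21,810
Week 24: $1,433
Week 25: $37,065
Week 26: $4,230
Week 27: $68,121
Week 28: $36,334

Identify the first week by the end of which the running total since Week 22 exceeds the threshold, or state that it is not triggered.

Week 26

Through Week 22: $2,705
Through Week 23: $24,515
Through Week 24: $25,948
Through Week 25: $63,013
Through Week 26: $67,243 ← exceeds threshold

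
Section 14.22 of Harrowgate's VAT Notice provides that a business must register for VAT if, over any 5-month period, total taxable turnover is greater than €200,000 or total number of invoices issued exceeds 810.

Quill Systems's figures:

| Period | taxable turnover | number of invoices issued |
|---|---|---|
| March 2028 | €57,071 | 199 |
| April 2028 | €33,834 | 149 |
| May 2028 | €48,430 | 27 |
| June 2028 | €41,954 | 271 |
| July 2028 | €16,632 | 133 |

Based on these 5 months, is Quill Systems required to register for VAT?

No

Total taxable turnover: €57,071 + €33,834 + €48,430 + €41,954 + €16,632 = €197,921 (≤ €200,000).
Total number of invoices issued: 199 + 149 + 27 + 271 + 133 = 779 (≤ 810).
The test is 'or': neither threshold is exceeded.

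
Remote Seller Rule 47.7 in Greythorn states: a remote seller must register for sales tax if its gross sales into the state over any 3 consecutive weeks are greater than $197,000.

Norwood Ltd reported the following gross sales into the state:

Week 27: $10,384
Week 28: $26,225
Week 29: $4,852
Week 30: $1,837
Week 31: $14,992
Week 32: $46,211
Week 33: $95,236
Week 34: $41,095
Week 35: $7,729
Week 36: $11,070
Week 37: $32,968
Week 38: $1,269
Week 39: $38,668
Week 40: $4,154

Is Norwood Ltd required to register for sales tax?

No

Week 27–Week 29: $10,384 + $26,225 + $4,852 = $41,461 (under)
Week 28–Week 30: $26,225 + $4,852 + $1,837 = $32,914 (under)
Week 29–Week 31: $4,852 + $1,837 + $14,992 = $21,681 (under)
Week 30–Week 32: $1,837 + $14,992 + $46,211 = $63,040 (under)
Week 31–Week 33: $14,992 + $46,211 + $95,236 = $156,439 (under)
Week 32–Week 34: $46,211 + $95,236 + $41,095 = $182,542 (under)
Week 33–Week 35: $95,236 + $41,095 + $7,729 = $144,060 (under)
Week 34–Week 36: $41,095 + $7,729 + $11,070 = $59,894 (under)
Week 35–Week 37: $7,729 + $11,070 + $32,968 = $51,767 (under)
Week 36–Week 38: $11,070 + $32,968 + $1,269 = $45,307 (under)
Week 37–Week 39: $32,968 + $1,269 + $38,668 = $72,905 (under)
Week 38–Week 40: $1,269 + $38,668 + $4,154 = $44,091 (under)
No window exceeds $197,000.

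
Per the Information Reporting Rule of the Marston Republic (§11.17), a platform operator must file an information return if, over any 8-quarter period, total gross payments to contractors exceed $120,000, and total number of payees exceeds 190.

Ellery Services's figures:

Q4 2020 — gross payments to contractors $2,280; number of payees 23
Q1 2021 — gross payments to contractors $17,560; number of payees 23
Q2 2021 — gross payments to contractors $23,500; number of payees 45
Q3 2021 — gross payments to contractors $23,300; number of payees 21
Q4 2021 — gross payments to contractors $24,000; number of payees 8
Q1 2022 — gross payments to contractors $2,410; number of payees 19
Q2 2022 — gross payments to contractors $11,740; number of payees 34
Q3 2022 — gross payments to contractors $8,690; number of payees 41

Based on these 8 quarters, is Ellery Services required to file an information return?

Total gross payments to contractors: $2,280 + $17,560 + $23,500 + $23,300 + $24,000 + $2,410 + $11,740 + $8,690 = $113,480 (≤ $120,000).
Total number of payees: 23 + 23 + 45 + 21 + 8 + 19 + 34 + 41 = 214 (> 190).
The test is 'and': the rule requires both, and at least one is not exceeded.

No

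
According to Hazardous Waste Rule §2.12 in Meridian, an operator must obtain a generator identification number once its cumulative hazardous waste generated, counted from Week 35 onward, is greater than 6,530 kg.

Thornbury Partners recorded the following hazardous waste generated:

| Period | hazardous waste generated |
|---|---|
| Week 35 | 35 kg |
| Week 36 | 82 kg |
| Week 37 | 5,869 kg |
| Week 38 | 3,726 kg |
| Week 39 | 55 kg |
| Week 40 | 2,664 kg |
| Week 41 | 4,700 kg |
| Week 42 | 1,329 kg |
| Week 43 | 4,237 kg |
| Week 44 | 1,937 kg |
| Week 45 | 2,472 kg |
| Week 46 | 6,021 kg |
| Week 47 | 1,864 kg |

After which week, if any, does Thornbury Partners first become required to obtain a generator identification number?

Week 38

Through Week 35: 35 kg
Through Week 36: 117 kg
Through Week 37: 5,986 kg
Through Week 38: 9,712 kg ← exceeds threshold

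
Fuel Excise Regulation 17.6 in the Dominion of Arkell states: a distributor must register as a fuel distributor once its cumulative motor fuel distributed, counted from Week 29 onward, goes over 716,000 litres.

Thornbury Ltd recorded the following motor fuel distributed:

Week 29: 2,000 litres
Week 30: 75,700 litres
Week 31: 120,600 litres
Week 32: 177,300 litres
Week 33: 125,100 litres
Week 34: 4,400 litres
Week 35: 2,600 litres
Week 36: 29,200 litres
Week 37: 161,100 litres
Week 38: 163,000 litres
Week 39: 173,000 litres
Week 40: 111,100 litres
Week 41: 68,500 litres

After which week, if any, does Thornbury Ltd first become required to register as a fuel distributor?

Through Week 29: 2,000 litres
Through Week 30: 77,700 litres
Through Week 31: 198,300 litres
Through Week 32: 375,600 litres
Through Week 33: 500,700 litres
Through Week 34: 505,100 litres
Through Week 35: 507,700 litres
Through Week 36: 536,900 litres
Through Week 37: 698,000 litres
Through Week 38: 861,000 litres ← exceeds threshold

Week 38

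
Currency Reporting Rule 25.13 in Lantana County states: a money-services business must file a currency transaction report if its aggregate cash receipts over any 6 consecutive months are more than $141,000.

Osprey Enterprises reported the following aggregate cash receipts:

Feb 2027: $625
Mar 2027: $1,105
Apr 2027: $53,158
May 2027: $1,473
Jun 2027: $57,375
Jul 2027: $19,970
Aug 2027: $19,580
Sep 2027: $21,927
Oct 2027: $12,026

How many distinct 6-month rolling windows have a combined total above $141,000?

Feb 2027–Jul 2027: $625 + $1,105 + $53,158 + $1,473 + $57,375 + $19,970 = $133,706 (under)
Mar 2027–Aug 2027: $1,105 + $53,158 + $1,473 + $57,375 + $19,970 + $19,580 = $152,661 (over)
Apr 2027–Sep 2027: $53,158 + $1,473 + $57,375 + $19,970 + $19,580 + $21,927 = $173,483 (over)
May 2027–Oct 2027: $1,473 + $57,375 + $19,970 + $19,580 + $21,927 + $12,026 = $132,351 (under)
2 windows exceed the threshold.

2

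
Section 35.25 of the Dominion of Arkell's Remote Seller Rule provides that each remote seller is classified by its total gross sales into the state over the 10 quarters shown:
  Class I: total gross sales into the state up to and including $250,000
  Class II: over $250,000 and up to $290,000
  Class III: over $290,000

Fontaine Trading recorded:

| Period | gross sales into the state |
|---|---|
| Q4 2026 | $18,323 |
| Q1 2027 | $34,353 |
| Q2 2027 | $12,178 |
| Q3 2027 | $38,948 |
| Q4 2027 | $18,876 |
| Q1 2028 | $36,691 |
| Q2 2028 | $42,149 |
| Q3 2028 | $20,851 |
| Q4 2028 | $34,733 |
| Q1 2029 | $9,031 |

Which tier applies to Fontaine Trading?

Class II

Total gross sales into the state: $18,323 + $34,353 + $12,178 + $38,948 + $18,876 + $36,691 + $42,149 + $20,851 + $34,733 + $9,031 = $266,133.
$250,000 < $266,133 ≤ $290,000, so Class II applies.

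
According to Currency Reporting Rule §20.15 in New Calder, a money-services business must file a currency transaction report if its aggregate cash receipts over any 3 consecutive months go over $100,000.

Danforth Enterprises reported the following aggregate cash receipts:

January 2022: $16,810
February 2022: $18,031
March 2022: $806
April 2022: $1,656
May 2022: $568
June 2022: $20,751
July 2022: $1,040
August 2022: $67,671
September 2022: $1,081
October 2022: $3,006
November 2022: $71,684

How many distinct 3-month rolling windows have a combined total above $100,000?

January 2022–March 2022: $16,810 + $18,031 + $806 = $35,647 (under)
February 2022–April 2022: $18,031 + $806 + $1,656 = $20,493 (under)
March 2022–May 2022: $806 + $1,656 + $568 = $3,030 (under)
April 2022–June 2022: $1,656 + $568 + $20,751 = $22,975 (under)
May 2022–July 2022: $568 + $20,751 + $1,040 = $22,359 (under)
June 2022–August 2022: $20,751 + $1,040 + $67,671 = $89,462 (under)
July 2022–September 2022: $1,040 + $67,671 + $1,081 = $69,792 (under)
August 2022–October 2022: $67,671 + $1,081 + $3,006 = $71,758 (under)
September 2022–November 2022: $1,081 + $3,006 + $71,684 = $75,771 (under)
0 windows exceed the threshold.

0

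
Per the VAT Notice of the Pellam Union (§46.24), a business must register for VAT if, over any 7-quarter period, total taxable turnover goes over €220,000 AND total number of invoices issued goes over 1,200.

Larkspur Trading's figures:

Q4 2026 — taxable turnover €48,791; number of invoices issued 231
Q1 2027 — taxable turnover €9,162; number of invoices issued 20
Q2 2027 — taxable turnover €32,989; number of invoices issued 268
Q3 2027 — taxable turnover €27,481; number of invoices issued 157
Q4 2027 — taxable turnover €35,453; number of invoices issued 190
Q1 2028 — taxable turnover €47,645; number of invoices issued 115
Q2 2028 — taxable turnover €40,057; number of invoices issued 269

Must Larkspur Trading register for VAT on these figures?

Yes

Total taxable turnover: €48,791 + €9,162 + €32,989 + €27,481 + €35,453 + €47,645 + €40,057 = €241,578 (> €220,000).
Total number of invoices issued: 231 + 20 + 268 + 157 + 190 + 115 + 269 = 1,250 (> 1,200).
The test is 'and': both thresholds are exceeded.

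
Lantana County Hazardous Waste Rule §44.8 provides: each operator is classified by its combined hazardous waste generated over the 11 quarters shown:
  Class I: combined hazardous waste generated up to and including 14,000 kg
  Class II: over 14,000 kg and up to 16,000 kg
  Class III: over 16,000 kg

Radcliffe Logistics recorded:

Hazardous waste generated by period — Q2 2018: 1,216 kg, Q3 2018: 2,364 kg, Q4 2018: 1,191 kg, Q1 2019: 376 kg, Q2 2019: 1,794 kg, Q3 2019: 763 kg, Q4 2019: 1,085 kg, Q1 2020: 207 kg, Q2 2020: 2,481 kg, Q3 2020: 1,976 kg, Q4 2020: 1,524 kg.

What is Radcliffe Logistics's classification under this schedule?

Class II

Combined hazardous waste generated: 1,216 kg + 2,364 kg + 1,191 kg + 376 kg + 1,794 kg + 763 kg + 1,085 kg + 207 kg + 2,481 kg + 1,976 kg + 1,524 kg = 14,977 kg.
14,000 kg < 14,977 kg ≤ 16,000 kg, so Class II applies.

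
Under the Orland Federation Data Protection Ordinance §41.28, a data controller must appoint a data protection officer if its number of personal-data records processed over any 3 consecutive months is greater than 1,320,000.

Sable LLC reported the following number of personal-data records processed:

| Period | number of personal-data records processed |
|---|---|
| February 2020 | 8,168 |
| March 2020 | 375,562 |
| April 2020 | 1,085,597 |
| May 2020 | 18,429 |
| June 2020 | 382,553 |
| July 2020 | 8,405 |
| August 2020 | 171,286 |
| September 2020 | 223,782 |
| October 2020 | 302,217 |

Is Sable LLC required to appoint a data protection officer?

Yes

February 2020–April 2020: 8,168 + 375,562 + 1,085,597 = 1,469,327 (over)
March 2020–May 2020: 375,562 + 1,085,597 + 18,429 = 1,479,588 (over)
April 2020–June 2020: 1,085,597 + 18,429 + 382,553 = 1,486,579 (over)
May 2020–July 2020: 18,429 + 382,553 + 8,405 = 409,387 (under)
June 2020–August 2020: 382,553 + 8,405 + 171,286 = 562,244 (under)
July 2020–September 2020: 8,405 + 171,286 + 223,782 = 403,473 (under)
August 2020–October 2020: 171,286 + 223,782 + 302,217 = 697,285 (under)
At least one window exceeds 1,320,000.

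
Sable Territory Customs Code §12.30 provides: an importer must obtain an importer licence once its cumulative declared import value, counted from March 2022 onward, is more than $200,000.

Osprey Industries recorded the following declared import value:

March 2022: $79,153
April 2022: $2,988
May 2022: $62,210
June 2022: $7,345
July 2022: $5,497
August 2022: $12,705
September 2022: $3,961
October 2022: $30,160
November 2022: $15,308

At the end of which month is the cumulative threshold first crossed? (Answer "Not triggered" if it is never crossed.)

Through March 2022: $79,153
Through April 2022: $82,141
Through May 2022: $144,351
Through June 2022: $151,696
Through July 2022: $157,193
Through August 2022: $169,898
Through September 2022: $173,859
Through October 2022: $204,019 ← exceeds threshold

October 2022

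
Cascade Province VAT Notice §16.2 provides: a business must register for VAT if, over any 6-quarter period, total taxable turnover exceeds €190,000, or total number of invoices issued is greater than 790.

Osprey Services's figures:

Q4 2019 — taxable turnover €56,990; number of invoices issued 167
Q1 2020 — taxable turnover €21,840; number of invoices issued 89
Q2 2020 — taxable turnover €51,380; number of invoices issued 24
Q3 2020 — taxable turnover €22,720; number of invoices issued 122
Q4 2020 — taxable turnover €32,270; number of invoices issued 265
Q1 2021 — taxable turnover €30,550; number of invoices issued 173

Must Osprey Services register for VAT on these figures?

Yes

Total taxable turnover: €56,990 + €21,840 + €51,380 + €22,720 + €32,270 + €30,550 = €215,750 (> €190,000).
Total number of invoices issued: 167 + 89 + 24 + 122 + 265 + 173 = 840 (> 790).
The test is 'or': at least one threshold is exceeded.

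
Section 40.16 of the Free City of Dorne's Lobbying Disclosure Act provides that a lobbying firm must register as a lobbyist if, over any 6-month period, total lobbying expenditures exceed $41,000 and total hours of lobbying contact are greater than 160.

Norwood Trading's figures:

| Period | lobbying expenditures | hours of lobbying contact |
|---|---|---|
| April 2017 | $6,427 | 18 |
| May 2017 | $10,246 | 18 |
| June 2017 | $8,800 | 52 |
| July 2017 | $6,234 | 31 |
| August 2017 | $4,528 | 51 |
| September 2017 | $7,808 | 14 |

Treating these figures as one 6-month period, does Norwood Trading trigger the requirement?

Total lobbying expenditures: $6,427 + $10,246 + $8,800 + $6,234 + $4,528 + $7,808 = $44,043 (> $41,000).
Total hours of lobbying contact: 18 + 18 + 52 + 31 + 51 + 14 = 184 (> 160).
The test is 'and': both thresholds are exceeded.

Yes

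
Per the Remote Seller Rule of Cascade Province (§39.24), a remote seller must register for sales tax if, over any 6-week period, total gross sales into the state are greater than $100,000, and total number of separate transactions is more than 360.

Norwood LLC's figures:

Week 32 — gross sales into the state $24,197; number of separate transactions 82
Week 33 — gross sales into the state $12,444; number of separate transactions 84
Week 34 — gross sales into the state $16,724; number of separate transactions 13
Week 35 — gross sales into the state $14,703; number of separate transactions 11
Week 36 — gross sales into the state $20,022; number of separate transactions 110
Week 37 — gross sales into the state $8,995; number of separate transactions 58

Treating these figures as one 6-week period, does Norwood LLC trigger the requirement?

Total gross sales into the state: $24,197 + $12,444 + $16,724 + $14,703 + $20,022 + $8,995 = $97,085 (≤ $100,000).
Total number of separate transactions: 82 + 84 + 13 + 11 + 110 + 58 = 358 (≤ 360).
The test is 'and': the rule requires both, and at least one is not exceeded.

No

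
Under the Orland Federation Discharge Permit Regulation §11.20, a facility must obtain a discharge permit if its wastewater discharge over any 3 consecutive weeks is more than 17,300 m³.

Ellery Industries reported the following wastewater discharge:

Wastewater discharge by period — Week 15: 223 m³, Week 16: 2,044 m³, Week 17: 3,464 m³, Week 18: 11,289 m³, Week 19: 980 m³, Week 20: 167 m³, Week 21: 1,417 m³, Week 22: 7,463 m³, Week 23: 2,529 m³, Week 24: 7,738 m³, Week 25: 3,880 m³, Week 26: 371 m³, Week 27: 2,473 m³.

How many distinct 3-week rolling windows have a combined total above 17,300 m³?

1

Week 15–Week 17: 223 m³ + 2,044 m³ + 3,464 m³ = 5,731 m³ (under)
Week 16–Week 18: 2,044 m³ + 3,464 m³ + 11,289 m³ = 16,797 m³ (under)
Week 17–Week 19: 3,464 m³ + 11,289 m³ + 980 m³ = 15,733 m³ (under)
Week 18–Week 20: 11,289 m³ + 980 m³ + 167 m³ = 12,436 m³ (under)
Week 19–Week 21: 980 m³ + 167 m³ + 1,417 m³ = 2,564 m³ (under)
Week 20–Week 22: 167 m³ + 1,417 m³ + 7,463 m³ = 9,047 m³ (under)
Week 21–Week 23: 1,417 m³ + 7,463 m³ + 2,529 m³ = 11,409 m³ (under)
Week 22–Week 24: 7,463 m³ + 2,529 m³ + 7,738 m³ = 17,730 m³ (over)
Week 23–Week 25: 2,529 m³ + 7,738 m³ + 3,880 m³ = 14,147 m³ (under)
Week 24–Week 26: 7,738 m³ + 3,880 m³ + 371 m³ = 11,989 m³ (under)
Week 25–Week 27: 3,880 m³ + 371 m³ + 2,473 m³ = 6,724 m³ (under)
1 window exceeds the threshold.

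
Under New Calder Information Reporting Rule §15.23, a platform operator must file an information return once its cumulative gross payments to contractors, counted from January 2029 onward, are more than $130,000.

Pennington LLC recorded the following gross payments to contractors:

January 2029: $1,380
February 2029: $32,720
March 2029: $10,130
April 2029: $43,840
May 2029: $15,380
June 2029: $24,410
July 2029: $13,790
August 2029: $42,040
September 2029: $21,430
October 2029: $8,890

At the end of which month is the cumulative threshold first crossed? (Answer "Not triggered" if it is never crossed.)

July 2029

Through January 2029: $1,380
Through February 2029: $34,100
Through March 2029: $44,230
Through April 2029: $88,070
Through May 2029: $103,450
Through June 2029: $127,860
Through July 2029: $141,650 ← exceeds threshold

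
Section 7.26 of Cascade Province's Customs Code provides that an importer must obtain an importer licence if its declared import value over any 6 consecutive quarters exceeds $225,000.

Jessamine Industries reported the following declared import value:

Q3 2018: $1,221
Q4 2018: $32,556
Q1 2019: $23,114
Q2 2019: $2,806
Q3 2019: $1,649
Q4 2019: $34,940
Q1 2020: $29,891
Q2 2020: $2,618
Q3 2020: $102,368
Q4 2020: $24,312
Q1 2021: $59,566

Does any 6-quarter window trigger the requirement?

Yes

Q3 2018–Q4 2019: $1,221 + $32,556 + $23,114 + $2,806 + $1,649 + $34,940 = $96,286 (under)
Q4 2018–Q1 2020: $32,556 + $23,114 + $2,806 + $1,649 + $34,940 + $29,891 = $124,956 (under)
Q1 2019–Q2 2020: $23,114 + $2,806 + $1,649 + $34,940 + $29,891 + $2,618 = $95,018 (under)
Q2 2019–Q3 2020: $2,806 + $1,649 + $34,940 + $29,891 + $2,618 + $102,368 = $174,272 (under)
Q3 2019–Q4 2020: $1,649 + $34,940 + $29,891 + $2,618 + $102,368 + $24,312 = $195,778 (under)
Q4 2019–Q1 2021: $34,940 + $29,891 + $2,618 + $102,368 + $24,312 + $59,566 = $253,695 (over)
At least one window exceeds $225,000.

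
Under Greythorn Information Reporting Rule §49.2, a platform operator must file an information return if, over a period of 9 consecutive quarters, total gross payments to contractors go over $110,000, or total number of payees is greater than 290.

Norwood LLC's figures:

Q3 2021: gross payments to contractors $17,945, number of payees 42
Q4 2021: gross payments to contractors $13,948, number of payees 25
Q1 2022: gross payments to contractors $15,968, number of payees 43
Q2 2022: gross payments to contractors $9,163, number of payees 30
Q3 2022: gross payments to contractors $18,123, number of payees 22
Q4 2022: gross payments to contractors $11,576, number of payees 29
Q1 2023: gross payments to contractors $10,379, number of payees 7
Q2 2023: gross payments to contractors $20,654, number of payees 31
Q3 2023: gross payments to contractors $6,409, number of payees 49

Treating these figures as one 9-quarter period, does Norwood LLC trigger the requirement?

Total gross payments to contractors: $17,945 + $13,948 + $15,968 + $9,163 + $18,123 + $11,576 + $10,379 + $20,654 + $6,409 = $124,165 (> $110,000).
Total number of payees: 42 + 25 + 43 + 30 + 22 + 29 + 7 + 31 + 49 = 278 (≤ 290).
The test is 'or': at least one threshold is exceeded.

Yes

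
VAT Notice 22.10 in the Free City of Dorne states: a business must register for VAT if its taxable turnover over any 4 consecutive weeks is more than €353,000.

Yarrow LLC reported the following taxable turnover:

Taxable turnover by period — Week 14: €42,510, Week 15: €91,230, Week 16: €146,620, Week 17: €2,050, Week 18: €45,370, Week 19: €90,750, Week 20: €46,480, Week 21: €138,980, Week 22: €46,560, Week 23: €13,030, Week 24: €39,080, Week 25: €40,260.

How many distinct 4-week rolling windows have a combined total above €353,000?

Week 14–Week 17: €42,510 + €91,230 + €146,620 + €2,050 = €282,410 (under)
Week 15–Week 18: €91,230 + €146,620 + €2,050 + €45,370 = €285,270 (under)
Week 16–Week 19: €146,620 + €2,050 + €45,370 + €90,750 = €284,790 (under)
Week 17–Week 20: €2,050 + €45,370 + €90,750 + €46,480 = €184,650 (under)
Week 18–Week 21: €45,370 + €90,750 + €46,480 + €138,980 = €321,580 (under)
Week 19–Week 22: €90,750 + €46,480 + €138,980 + €46,560 = €322,770 (under)
Week 20–Week 23: €46,480 + €138,980 + €46,560 + €13,030 = €245,050 (under)
Week 21–Week 24: €138,980 + €46,560 + €13,030 + €39,080 = €237,650 (under)
Week 22–Week 25: €46,560 + €13,030 + €39,080 + €40,260 = €138,930 (under)
0 windows exceed the threshold.

0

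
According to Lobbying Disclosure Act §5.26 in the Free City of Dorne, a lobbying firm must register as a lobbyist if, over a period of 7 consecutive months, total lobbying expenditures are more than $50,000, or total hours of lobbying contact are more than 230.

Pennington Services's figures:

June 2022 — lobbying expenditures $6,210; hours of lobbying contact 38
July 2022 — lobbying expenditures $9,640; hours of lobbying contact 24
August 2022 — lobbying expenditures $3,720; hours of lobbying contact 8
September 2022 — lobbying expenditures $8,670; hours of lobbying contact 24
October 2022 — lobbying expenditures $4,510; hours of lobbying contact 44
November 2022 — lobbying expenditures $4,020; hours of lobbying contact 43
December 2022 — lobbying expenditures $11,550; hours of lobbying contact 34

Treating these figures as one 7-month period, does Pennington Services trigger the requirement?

Total lobbying expenditures: $6,210 + $9,640 + $3,720 + $8,670 + $4,510 + $4,020 + $11,550 = $48,320 (≤ $50,000).
Total hours of lobbying contact: 38 + 24 + 8 + 24 + 44 + 43 + 34 = 215 (≤ 230).
The test is 'or': neither threshold is exceeded.

No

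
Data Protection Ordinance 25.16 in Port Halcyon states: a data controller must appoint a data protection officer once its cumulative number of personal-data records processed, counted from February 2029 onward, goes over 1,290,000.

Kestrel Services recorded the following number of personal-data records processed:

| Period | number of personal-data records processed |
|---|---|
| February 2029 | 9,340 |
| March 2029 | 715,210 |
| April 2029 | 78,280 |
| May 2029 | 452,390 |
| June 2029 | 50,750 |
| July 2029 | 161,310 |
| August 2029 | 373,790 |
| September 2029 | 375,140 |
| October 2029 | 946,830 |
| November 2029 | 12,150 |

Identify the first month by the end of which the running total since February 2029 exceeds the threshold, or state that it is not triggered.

June 2029

Through February 2029: 9,340
Through March 2029: 724,550
Through April 2029: 802,830
Through May 2029: 1,255,220
Through June 2029: 1,305,970 ← exceeds threshold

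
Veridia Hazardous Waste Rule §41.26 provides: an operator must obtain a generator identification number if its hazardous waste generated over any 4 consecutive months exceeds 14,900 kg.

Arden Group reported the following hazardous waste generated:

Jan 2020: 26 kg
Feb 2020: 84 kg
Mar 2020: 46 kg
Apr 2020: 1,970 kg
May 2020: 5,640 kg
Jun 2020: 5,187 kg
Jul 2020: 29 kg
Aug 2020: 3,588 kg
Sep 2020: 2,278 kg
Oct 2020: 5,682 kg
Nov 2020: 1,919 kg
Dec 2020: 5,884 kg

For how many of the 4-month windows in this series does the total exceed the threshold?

Jan 2020–Apr 2020: 26 kg + 84 kg + 46 kg + 1,970 kg = 2,126 kg (under)
Feb 2020–May 2020: 84 kg + 46 kg + 1,970 kg + 5,640 kg = 7,740 kg (under)
Mar 2020–Jun 2020: 46 kg + 1,970 kg + 5,640 kg + 5,187 kg = 12,843 kg (under)
Apr 2020–Jul 2020: 1,970 kg + 5,640 kg + 5,187 kg + 29 kg = 12,826 kg (under)
May 2020–Aug 2020: 5,640 kg + 5,187 kg + 29 kg + 3,588 kg = 14,444 kg (under)
Jun 2020–Sep 2020: 5,187 kg + 29 kg + 3,588 kg + 2,278 kg = 11,082 kg (under)
Jul 2020–Oct 2020: 29 kg + 3,588 kg + 2,278 kg + 5,682 kg = 11,577 kg (under)
Aug 2020–Nov 2020: 3,588 kg + 2,278 kg + 5,682 kg + 1,919 kg = 13,467 kg (under)
Sep 2020–Dec 2020: 2,278 kg + 5,682 kg + 1,919 kg + 5,884 kg = 15,763 kg (over)
1 window exceeds the threshold.

1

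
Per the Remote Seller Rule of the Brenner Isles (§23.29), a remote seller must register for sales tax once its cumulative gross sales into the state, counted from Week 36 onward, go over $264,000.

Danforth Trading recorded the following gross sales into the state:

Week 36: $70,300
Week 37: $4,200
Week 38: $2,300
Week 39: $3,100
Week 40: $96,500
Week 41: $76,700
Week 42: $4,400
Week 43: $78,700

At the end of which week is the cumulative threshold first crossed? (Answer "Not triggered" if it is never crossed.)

Through Week 36: $70,300
Through Week 37: $74,500
Through Week 38: $76,800
Through Week 39: $79,900
Through Week 40: $176,400
Through Week 41: $253,100
Through Week 42: $257,500
Through Week 43: $336,200 ← exceeds threshold

Week 43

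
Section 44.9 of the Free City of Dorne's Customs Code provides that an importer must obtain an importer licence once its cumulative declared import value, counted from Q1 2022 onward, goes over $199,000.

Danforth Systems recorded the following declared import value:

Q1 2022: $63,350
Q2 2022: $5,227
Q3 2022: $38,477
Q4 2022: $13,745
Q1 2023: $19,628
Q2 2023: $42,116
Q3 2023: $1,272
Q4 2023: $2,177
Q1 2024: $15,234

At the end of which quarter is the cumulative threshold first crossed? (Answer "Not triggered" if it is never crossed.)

Q1 2024

Through Q1 2022: $63,350
Through Q2 2022: $68,577
Through Q3 2022: $107,054
Through Q4 2022: $120,799
Through Q1 2023: $140,427
Through Q2 2023: $182,543
Through Q3 2023: $183,815
Through Q4 2023: $185,992
Through Q1 2024: $201,226 ← exceeds threshold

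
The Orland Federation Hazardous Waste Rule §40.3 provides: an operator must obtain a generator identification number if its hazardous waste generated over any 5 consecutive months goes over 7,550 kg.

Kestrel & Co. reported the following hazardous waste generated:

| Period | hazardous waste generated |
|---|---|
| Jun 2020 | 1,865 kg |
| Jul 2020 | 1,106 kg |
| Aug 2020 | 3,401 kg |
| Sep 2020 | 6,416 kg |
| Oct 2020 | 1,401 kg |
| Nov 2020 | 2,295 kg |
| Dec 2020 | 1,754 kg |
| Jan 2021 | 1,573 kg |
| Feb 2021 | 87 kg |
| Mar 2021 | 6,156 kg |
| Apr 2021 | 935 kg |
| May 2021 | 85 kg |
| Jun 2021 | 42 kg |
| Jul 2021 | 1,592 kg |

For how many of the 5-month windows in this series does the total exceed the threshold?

Jun 2020–Oct 2020: 1,865 kg + 1,106 kg + 3,401 kg + 6,416 kg + 1,401 kg = 14,189 kg (over)
Jul 2020–Nov 2020: 1,106 kg + 3,401 kg + 6,416 kg + 1,401 kg + 2,295 kg = 14,619 kg (over)
Aug 2020–Dec 2020: 3,401 kg + 6,416 kg + 1,401 kg + 2,295 kg + 1,754 kg = 15,267 kg (over)
Sep 2020–Jan 2021: 6,416 kg + 1,401 kg + 2,295 kg + 1,754 kg + 1,573 kg = 13,439 kg (over)
Oct 2020–Feb 2021: 1,401 kg + 2,295 kg + 1,754 kg + 1,573 kg + 87 kg = 7,110 kg (under)
Nov 2020–Mar 2021: 2,295 kg + 1,754 kg + 1,573 kg + 87 kg + 6,156 kg = 11,865 kg (over)
Dec 2020–Apr 2021: 1,754 kg + 1,573 kg + 87 kg + 6,156 kg + 935 kg = 10,505 kg (over)
Jan 2021–May 2021: 1,573 kg + 87 kg + 6,156 kg + 935 kg + 85 kg = 8,836 kg (over)
Feb 2021–Jun 2021: 87 kg + 6,156 kg + 935 kg + 85 kg + 42 kg = 7,305 kg (under)
Mar 2021–Jul 2021: 6,156 kg + 935 kg + 85 kg + 42 kg + 1,592 kg = 8,810 kg (over)
8 windows exceed the threshold.

8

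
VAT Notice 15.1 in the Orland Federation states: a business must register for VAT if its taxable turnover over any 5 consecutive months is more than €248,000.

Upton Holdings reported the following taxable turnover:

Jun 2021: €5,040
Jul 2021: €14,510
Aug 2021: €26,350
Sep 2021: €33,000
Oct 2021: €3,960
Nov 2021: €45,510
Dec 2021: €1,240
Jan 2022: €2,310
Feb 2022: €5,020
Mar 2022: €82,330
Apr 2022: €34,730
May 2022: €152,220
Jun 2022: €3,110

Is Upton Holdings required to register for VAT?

Jun 2021–Oct 2021: €5,040 + €14,510 + €26,350 + €33,000 + €3,960 = €82,860 (under)
Jul 2021–Nov 2021: €14,510 + €26,350 + €33,000 + €3,960 + €45,510 = €123,330 (under)
Aug 2021–Dec 2021: €26,350 + €33,000 + €3,960 + €45,510 + €1,240 = €110,060 (under)
Sep 2021–Jan 2022: €33,000 + €3,960 + €45,510 + €1,240 + €2,310 = €86,020 (under)
Oct 2021–Feb 2022: €3,960 + €45,510 + €1,240 + €2,310 + €5,020 = €58,040 (under)
Nov 2021–Mar 2022: €45,510 + €1,240 + €2,310 + €5,020 + €82,330 = €136,410 (under)
Dec 2021–Apr 2022: €1,240 + €2,310 + €5,020 + €82,330 + €34,730 = €125,630 (under)
Jan 2022–May 2022: €2,310 + €5,020 + €82,330 + €34,730 + €152,220 = €276,610 (over)
Feb 2022–Jun 2022: €5,020 + €82,330 + €34,730 + €152,220 + €3,110 = €277,410 (over)
At least one window exceeds €248,000.

Yes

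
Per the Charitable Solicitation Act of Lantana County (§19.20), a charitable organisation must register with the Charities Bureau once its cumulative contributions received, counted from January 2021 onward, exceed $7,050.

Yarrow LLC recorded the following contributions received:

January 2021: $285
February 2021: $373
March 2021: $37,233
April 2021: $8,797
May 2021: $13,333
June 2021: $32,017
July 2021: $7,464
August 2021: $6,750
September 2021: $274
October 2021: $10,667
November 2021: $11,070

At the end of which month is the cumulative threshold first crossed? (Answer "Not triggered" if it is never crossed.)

March 2021

Through January 2021: $285
Through February 2021: $658
Through March 2021: $37,891 ← exceeds threshold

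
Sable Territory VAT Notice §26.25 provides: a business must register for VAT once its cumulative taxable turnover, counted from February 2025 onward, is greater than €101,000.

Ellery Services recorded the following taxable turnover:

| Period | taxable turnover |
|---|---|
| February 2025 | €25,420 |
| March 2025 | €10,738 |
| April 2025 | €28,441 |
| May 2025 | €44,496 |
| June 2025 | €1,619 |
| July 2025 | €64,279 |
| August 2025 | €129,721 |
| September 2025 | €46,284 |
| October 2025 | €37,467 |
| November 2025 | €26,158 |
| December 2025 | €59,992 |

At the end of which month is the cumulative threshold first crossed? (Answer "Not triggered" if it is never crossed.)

May 2025

Through February 2025: €25,420
Through March 2025: €36,158
Through April 2025: €64,599
Through May 2025: €109,095 ← exceeds threshold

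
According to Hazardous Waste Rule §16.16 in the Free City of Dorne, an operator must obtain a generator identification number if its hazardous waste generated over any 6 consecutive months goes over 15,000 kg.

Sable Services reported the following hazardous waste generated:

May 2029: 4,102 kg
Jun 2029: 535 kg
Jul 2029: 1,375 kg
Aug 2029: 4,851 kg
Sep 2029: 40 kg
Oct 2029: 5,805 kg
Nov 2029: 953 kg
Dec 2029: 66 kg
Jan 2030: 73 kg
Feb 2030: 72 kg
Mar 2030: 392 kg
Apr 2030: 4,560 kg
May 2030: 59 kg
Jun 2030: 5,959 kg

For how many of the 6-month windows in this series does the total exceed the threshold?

1

May 2029–Oct 2029: 4,102 kg + 535 kg + 1,375 kg + 4,851 kg + 40 kg + 5,805 kg = 16,708 kg (over)
Jun 2029–Nov 2029: 535 kg + 1,375 kg + 4,851 kg + 40 kg + 5,805 kg + 953 kg = 13,559 kg (under)
Jul 2029–Dec 2029: 1,375 kg + 4,851 kg + 40 kg + 5,805 kg + 953 kg + 66 kg = 13,090 kg (under)
Aug 2029–Jan 2030: 4,851 kg + 40 kg + 5,805 kg + 953 kg + 66 kg + 73 kg = 11,788 kg (under)
Sep 2029–Feb 2030: 40 kg + 5,805 kg + 953 kg + 66 kg + 73 kg + 72 kg = 7,009 kg (under)
Oct 2029–Mar 2030: 5,805 kg + 953 kg + 66 kg + 73 kg + 72 kg + 392 kg = 7,361 kg (under)
Nov 2029–Apr 2030: 953 kg + 66 kg + 73 kg + 72 kg + 392 kg + 4,560 kg = 6,116 kg (under)
Dec 2029–May 2030: 66 kg + 73 kg + 72 kg + 392 kg + 4,560 kg + 59 kg = 5,222 kg (under)
Jan 2030–Jun 2030: 73 kg + 72 kg + 392 kg + 4,560 kg + 59 kg + 5,959 kg = 11,115 kg (under)
1 window exceeds the threshold.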